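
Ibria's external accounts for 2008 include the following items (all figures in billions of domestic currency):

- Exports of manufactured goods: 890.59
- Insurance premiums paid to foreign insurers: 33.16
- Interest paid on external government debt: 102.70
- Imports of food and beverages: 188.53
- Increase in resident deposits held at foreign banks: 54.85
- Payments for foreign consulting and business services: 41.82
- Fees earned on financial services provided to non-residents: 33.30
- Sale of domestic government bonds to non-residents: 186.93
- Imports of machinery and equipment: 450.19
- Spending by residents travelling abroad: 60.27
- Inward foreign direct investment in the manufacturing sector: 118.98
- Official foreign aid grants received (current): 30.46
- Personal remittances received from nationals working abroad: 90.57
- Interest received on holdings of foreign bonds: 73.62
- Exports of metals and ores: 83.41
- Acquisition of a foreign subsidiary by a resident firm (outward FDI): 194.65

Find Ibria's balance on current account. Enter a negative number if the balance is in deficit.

325.28

Goods: -450.19 + 890.59 - 188.53 + 83.41 = 335.28
Services: 33.30 - 33.16 - 60.27 - 41.82 = -101.95
Primary income: 73.62 - 102.70 = -29.08
Secondary income: 90.57 + 30.46 = 121.03
Current account = 335.28 + (-101.95) + (-29.08) + 121.03 = 325.28
(Excluded from the current account — financial account: increase in resident deposits held at foreign banks 54.85, sale of domestic government bonds to non-residents 186.93, inward foreign direct investment in the manufacturing sector 118.98, acquisition of a foreign subsidiary by a resident firm (outward FDI) 194.65.)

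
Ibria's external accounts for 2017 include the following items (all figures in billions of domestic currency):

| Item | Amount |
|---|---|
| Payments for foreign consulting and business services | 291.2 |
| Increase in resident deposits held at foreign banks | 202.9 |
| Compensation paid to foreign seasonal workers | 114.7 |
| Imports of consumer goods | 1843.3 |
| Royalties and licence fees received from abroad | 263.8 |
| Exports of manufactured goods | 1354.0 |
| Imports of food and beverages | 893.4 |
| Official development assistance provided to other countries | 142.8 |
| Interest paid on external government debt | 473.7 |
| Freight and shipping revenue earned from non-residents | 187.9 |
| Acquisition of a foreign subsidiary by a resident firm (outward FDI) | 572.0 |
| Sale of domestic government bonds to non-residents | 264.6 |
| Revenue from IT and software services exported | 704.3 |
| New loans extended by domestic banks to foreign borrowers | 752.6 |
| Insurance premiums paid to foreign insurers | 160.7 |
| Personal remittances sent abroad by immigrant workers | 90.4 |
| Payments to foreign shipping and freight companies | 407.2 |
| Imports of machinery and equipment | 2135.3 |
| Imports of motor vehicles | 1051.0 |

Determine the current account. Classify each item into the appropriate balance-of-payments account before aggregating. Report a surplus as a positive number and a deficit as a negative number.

-5093.7

Goods: 1354.0 - 2135.3 - 1051.0 - 1843.3 - 893.4 = -4569.0
Services: -160.7 - 291.2 + 704.3 - 407.2 + 263.8 + 187.9 = 296.9
Primary income: -473.7 - 114.7 = -588.4
Secondary income: -90.4 - 142.8 = -233.2
Current account = (-4569.0) + 296.9 + (-588.4) + (-233.2) = -5093.7
(Excluded from the current account — financial account: increase in resident deposits held at foreign banks 202.9, acquisition of a foreign subsidiary by a resident firm (outward FDI) 572.0, sale of domestic government bonds to non-residents 264.6, new loans extended by domestic banks to foreign borrowers 752.6.)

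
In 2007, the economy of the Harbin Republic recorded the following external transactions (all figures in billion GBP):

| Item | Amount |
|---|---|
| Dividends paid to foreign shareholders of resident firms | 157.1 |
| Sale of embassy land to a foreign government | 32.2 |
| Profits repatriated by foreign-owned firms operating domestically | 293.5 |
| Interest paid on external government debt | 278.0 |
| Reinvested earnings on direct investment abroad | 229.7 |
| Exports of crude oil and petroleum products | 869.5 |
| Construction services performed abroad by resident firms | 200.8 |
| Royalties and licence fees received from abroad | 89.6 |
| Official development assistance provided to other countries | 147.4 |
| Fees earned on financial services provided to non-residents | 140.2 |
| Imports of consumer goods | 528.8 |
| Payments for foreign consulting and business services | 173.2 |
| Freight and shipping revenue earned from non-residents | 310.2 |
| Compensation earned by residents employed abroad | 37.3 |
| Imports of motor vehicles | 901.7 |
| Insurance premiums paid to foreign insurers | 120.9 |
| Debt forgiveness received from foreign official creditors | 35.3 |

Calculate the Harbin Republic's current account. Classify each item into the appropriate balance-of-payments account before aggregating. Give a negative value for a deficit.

-723.3

Goods: 869.5 - 901.7 - 528.8 = -561.0
Services: 140.2 + 89.6 - 120.9 + 310.2 - 173.2 + 200.8 = 446.7
Primary income: -293.5 - 157.1 - 278.0 + 37.3 + 229.7 = -461.6
Secondary income: -147.4
Current account = (-561.0) + 446.7 + (-461.6) + (-147.4) = -723.3
(Excluded from the current account — capital account: sale of embassy land to a foreign government 32.2, debt forgiveness received from foreign official creditors 35.3.)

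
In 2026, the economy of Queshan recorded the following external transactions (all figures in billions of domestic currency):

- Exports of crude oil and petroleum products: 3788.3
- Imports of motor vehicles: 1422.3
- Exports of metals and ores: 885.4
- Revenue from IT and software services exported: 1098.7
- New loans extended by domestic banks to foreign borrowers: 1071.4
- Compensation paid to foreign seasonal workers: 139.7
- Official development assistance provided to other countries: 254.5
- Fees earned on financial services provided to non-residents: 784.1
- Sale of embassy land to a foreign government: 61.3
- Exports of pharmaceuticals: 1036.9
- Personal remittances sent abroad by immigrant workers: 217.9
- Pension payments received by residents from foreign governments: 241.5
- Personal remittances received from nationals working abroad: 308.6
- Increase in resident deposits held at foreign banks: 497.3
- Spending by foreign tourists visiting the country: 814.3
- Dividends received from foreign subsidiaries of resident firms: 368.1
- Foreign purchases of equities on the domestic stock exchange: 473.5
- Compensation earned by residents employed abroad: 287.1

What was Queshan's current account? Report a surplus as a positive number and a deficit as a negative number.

Goods: 885.4 + 3788.3 + 1036.9 - 1422.3 = 4288.3
Services: 1098.7 + 814.3 + 784.1 = 2697.1
Primary income: -139.7 + 368.1 + 287.1 = 515.5
Secondary income: -217.9 + 241.5 - 254.5 + 308.6 = 77.7
Current account = 4288.3 + 2697.1 + 515.5 + 77.7 = 7578.6
(Excluded from the current account — financial account: new loans extended by domestic banks to foreign borrowers 1071.4, increase in resident deposits held at foreign banks 497.3, foreign purchases of equities on the domestic stock exchange 473.5; capital account: sale of embassy land to a foreign government 61.3.)

7578.6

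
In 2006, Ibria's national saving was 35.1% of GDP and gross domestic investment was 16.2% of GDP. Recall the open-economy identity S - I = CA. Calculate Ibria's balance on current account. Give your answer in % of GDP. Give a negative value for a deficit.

S - I = CA (net lending to the rest of the world).
CA = S - I = 35.1 - 16.2 = 18.9

18.9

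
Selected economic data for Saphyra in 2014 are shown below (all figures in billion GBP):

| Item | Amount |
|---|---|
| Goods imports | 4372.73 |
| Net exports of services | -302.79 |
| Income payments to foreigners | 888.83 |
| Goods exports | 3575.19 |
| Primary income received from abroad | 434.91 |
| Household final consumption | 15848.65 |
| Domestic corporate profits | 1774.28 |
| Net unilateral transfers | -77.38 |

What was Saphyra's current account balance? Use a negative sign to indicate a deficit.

-1631.63

Goods balance = 3575.19 - 4372.73 = -797.54
Services balance = -302.79
Trade balance (goods + services) = -797.54 + (-302.79) = -1100.33
Net primary income = 434.91 - 888.83 = -453.92
Net secondary income = -77.38
Current account = -1100.33 + (-453.92) + (-77.38) = -1631.63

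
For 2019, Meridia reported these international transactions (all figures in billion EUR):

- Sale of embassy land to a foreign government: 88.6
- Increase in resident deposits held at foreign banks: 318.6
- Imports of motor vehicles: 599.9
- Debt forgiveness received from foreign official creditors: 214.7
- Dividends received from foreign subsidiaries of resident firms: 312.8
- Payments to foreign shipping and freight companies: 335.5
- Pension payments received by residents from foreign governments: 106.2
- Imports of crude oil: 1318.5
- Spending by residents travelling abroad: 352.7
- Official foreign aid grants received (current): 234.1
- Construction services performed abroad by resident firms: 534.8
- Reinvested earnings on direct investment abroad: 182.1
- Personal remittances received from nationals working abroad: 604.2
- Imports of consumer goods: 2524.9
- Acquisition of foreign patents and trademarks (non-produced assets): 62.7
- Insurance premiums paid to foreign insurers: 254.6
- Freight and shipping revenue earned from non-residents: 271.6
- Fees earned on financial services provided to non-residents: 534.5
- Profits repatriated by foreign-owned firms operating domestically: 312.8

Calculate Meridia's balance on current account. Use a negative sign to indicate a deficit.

-2918.6

Goods: -2524.9 - 599.9 - 1318.5 = -4443.3
Services: -335.5 - 352.7 - 254.6 + 534.5 + 271.6 + 534.8 = 398.1
Primary income: 312.8 - 312.8 + 182.1 = 182.1
Secondary income: 234.1 + 604.2 + 106.2 = 944.5
Current account = (-4443.3) + 398.1 + 182.1 + 944.5 = -2918.6
(Excluded from the current account — capital account: sale of embassy land to a foreign government 88.6, debt forgiveness received from foreign official creditors 214.7, acquisition of foreign patents and trademarks (non-produced assets) 62.7; financial account: increase in resident deposits held at foreign banks 318.6.)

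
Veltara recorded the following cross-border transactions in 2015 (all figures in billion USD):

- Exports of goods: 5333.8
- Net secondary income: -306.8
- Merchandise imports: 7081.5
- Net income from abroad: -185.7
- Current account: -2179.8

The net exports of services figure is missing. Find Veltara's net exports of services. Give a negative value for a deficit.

Current account = goods balance + services balance + net primary income + net secondary income
Sum of the known components = -2240.2
Net exports of services = CA - (known components) = -2179.8 - (-2240.2) = 60.4

60.4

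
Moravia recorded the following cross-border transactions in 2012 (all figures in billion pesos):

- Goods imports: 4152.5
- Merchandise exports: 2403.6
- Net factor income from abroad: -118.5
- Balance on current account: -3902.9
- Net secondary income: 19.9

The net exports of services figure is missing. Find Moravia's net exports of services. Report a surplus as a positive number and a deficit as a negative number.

Current account = goods balance + services balance + net primary income + net secondary income
Sum of the known components = -1847.5
Net exports of services = CA - (known components) = -3902.9 - (-1847.5) = -2055.4

-2055.4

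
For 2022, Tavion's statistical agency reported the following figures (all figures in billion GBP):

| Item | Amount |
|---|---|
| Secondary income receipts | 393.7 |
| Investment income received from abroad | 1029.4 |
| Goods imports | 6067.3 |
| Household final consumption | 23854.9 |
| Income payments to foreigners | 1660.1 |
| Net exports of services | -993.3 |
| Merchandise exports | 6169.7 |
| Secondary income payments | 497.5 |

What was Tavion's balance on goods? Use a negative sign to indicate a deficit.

102.4

Goods balance = 6169.7 - 6067.3 = 102.4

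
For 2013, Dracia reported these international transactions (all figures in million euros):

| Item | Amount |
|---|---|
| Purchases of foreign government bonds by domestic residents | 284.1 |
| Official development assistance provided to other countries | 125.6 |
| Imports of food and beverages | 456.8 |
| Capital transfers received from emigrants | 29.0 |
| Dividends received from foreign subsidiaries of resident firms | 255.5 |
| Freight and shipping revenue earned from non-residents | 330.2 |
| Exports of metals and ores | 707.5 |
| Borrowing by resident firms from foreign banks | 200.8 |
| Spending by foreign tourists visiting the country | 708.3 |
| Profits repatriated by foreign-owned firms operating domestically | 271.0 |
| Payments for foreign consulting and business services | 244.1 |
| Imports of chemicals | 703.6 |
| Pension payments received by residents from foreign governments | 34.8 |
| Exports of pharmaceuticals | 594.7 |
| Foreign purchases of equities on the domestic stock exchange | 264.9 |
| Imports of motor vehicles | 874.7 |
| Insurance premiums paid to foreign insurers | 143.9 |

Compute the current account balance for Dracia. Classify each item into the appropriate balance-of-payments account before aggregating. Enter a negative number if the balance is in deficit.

-188.7

Goods: -456.8 + 707.5 - 703.6 + 594.7 - 874.7 = -732.9
Services: 330.2 - 143.9 - 244.1 + 708.3 = 650.5
Primary income: 255.5 - 271.0 = -15.5
Secondary income: -125.6 + 34.8 = -90.8
Current account = (-732.9) + 650.5 + (-15.5) + (-90.8) = -188.7
(Excluded from the current account — financial account: purchases of foreign government bonds by domestic residents 284.1, borrowing by resident firms from foreign banks 200.8, foreign purchases of equities on the domestic stock exchange 264.9; capital account: capital transfers received from emigrants 29.0.)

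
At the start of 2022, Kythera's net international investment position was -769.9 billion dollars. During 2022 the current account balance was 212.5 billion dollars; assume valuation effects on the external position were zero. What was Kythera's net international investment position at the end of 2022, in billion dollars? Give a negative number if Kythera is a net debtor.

With no valuation effects, change in NIIP = current account = 212.5
End-of-year NIIP = -769.9 + 212.5 = -557.4

-557.4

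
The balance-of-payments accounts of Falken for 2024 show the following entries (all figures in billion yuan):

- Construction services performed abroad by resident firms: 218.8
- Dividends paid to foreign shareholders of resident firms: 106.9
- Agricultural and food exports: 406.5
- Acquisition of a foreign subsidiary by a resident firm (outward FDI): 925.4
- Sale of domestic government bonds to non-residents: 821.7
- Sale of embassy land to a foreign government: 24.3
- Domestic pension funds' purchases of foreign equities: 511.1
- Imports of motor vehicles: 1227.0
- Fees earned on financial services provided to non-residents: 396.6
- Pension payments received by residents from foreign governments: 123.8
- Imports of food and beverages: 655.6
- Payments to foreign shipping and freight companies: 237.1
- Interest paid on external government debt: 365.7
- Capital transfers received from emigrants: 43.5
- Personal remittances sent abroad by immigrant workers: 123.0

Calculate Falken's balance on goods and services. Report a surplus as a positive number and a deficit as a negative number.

Goods: 406.5 - 1227.0 - 655.6 = -1476.1
Services: 396.6 + 218.8 - 237.1 = 378.3
Trade balance = -1476.1 + 378.3 = -1097.8
(Excluded from the trade balance — primary income: dividends paid to foreign shareholders of resident firms 106.9, interest paid on external government debt 365.7; financial account: acquisition of a foreign subsidiary by a resident firm (outward FDI) 925.4, sale of domestic government bonds to non-residents 821.7, domestic pension funds' purchases of foreign equities 511.1; capital account: sale of embassy land to a foreign government 24.3, capital transfers received from emigrants 43.5; secondary income: pension payments received by residents from foreign governments 123.8, personal remittances sent abroad by immigrant workers 123.0.)

-1097.8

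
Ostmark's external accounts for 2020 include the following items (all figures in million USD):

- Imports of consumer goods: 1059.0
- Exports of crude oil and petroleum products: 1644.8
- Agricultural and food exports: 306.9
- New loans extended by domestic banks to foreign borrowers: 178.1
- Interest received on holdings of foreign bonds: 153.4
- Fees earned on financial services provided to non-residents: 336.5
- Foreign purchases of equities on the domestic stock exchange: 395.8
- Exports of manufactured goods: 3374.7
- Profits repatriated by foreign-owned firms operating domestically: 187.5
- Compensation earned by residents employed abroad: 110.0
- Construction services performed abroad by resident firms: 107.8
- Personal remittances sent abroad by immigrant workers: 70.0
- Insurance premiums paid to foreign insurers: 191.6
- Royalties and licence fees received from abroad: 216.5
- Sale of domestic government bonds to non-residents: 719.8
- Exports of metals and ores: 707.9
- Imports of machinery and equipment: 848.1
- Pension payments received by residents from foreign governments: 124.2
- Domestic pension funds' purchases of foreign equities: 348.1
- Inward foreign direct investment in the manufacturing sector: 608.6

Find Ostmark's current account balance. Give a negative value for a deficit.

Goods: -1059.0 + 1644.8 + 3374.7 - 848.1 + 306.9 + 707.9 = 4127.2
Services: 216.5 + 107.8 + 336.5 - 191.6 = 469.2
Primary income: 110.0 - 187.5 + 153.4 = 75.9
Secondary income: 124.2 - 70.0 = 54.2
Current account = 4127.2 + 469.2 + 75.9 + 54.2 = 4726.5
(Excluded from the current account — financial account: new loans extended by domestic banks to foreign borrowers 178.1, foreign purchases of equities on the domestic stock exchange 395.8, sale of domestic government bonds to non-residents 719.8, domestic pension funds' purchases of foreign equities 348.1, inward foreign direct investment in the manufacturing sector 608.6.)

4726.5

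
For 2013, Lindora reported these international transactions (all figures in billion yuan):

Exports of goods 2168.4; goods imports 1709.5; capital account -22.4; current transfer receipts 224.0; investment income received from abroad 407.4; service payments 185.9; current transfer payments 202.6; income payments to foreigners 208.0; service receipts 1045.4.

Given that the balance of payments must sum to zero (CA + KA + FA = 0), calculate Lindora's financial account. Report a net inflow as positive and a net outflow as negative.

Goods balance = 2168.4 - 1709.5 = 458.9
Services balance = 1045.4 - 185.9 = 859.5
Trade balance (goods + services) = 458.9 + 859.5 = 1318.4
Net primary income = 407.4 - 208.0 = 199.4
Net secondary income = 224.0 - 202.6 = 21.4
Current account = 1318.4 + 199.4 + 21.4 = 1539.2
Financial account = -(1539.2 + (-22.4)) = -1516.8

-1516.8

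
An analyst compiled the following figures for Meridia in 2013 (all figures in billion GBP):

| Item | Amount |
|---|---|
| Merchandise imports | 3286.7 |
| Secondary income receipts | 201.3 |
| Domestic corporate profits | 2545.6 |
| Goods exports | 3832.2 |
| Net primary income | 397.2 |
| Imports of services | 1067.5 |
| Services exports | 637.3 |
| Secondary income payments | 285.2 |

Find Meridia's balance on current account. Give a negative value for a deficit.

Goods balance = 3832.2 - 3286.7 = 545.5
Services balance = 637.3 - 1067.5 = -430.2
Trade balance (goods + services) = 545.5 + (-430.2) = 115.3
Net primary income = 397.2
Net secondary income = 201.3 - 285.2 = -83.9
Current account = 115.3 + 397.2 + (-83.9) = 428.6

428.6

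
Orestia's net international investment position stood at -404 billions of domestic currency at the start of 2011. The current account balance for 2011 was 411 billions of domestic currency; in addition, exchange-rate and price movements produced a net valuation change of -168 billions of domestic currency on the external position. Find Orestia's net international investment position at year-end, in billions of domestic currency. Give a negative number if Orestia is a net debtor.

Change in NIIP = current account + net valuation change = 411 + (-168) = 243
End-of-year NIIP = -404 + 243 = -161

-161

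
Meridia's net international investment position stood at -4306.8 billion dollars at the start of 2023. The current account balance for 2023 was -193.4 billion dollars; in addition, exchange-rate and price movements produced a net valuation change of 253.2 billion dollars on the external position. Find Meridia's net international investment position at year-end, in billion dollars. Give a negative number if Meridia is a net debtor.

Change in NIIP = current account + net valuation change = -193.4 + 253.2 = 59.8
End-of-year NIIP = -4306.8 + 59.8 = -4247.0

-4247.0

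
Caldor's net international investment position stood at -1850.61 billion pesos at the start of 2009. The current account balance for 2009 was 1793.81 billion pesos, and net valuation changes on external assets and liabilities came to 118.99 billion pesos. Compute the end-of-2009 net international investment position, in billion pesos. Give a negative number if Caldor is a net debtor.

62.19

Change in NIIP = current account + net valuation change = 1793.81 + 118.99 = 1912.80
End-of-year NIIP = -1850.61 + 1912.80 = 62.19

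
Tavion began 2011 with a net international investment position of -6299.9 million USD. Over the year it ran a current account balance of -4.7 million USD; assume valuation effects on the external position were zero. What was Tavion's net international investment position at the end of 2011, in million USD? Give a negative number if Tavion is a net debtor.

With no valuation effects, change in NIIP = current account = -4.7
End-of-year NIIP = -6299.9 + (-4.7) = -6304.6

-6304.6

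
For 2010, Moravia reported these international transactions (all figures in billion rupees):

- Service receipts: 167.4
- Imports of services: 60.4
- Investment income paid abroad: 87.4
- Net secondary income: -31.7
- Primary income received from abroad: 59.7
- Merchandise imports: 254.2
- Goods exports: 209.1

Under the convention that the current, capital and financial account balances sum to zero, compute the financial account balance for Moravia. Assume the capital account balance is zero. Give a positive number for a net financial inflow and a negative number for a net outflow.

-2.5

Goods balance = 209.1 - 254.2 = -45.1
Services balance = 167.4 - 60.4 = 107.0
Trade balance (goods + services) = -45.1 + 107.0 = 61.9
Net primary income = 59.7 - 87.4 = -27.7
Net secondary income = -31.7
Current account = 61.9 + (-27.7) + (-31.7) = 2.5
Financial account = -(2.5) = -2.5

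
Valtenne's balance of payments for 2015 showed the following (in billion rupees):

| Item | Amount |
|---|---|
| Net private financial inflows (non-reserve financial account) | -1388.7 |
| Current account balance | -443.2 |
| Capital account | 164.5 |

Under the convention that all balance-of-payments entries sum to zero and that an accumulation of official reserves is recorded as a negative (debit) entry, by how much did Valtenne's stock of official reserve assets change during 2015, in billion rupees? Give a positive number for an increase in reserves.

-1667.4

Official reserve transactions balance = -((-443.2) + 164.5 + (-1388.7)) = 1667.4
An accumulation of reserves is recorded as a debit (negative entry), so the change in the stock of reserves is the negative of that balance.
Change in official reserves = -(1667.4) = -1667.4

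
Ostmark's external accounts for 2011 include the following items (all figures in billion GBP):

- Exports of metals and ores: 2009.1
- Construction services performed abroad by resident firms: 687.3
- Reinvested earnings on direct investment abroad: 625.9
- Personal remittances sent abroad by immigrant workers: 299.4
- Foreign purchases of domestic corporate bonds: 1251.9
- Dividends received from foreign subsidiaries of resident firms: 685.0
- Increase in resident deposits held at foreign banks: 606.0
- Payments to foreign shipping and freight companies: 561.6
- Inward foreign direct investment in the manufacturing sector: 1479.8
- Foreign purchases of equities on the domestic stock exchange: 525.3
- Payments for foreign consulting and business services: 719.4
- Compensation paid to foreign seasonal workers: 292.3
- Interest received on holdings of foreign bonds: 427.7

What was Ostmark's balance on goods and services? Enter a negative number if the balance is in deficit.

1415.4

Goods: 2009.1
Services: -719.4 + 687.3 - 561.6 = -593.7
Trade balance = 2009.1 + (-593.7) = 1415.4
(Excluded from the trade balance — primary income: reinvested earnings on direct investment abroad 625.9, dividends received from foreign subsidiaries of resident firms 685.0, compensation paid to foreign seasonal workers 292.3, interest received on holdings of foreign bonds 427.7; secondary income: personal remittances sent abroad by immigrant workers 299.4; financial account: foreign purchases of domestic corporate bonds 1251.9, increase in resident deposits held at foreign banks 606.0, inward foreign direct investment in the manufacturing sector 1479.8, foreign purchases of equities on the domestic stock exchange 525.3.)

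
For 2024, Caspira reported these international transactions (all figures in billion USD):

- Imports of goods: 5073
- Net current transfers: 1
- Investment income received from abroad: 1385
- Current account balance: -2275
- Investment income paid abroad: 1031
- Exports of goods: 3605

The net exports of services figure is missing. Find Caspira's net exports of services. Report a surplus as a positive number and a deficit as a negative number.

-1162

Current account = goods balance + services balance + net primary income + net secondary income
Sum of the known components = -1113
Net exports of services = CA - (known components) = -2275 - (-1113) = -1162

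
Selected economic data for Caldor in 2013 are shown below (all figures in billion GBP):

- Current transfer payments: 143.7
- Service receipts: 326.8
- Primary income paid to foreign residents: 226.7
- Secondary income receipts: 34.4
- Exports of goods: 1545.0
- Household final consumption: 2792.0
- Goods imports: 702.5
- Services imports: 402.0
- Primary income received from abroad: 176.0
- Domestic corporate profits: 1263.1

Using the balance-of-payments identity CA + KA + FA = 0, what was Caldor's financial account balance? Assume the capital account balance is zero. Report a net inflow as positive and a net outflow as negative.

Goods balance = 1545.0 - 702.5 = 842.5
Services balance = 326.8 - 402.0 = -75.2
Trade balance (goods + services) = 842.5 + (-75.2) = 767.3
Net primary income = 176.0 - 226.7 = -50.7
Net secondary income = 34.4 - 143.7 = -109.3
Current account = 767.3 + (-50.7) + (-109.3) = 607.3
Financial account = -(607.3) = -607.3

-607.3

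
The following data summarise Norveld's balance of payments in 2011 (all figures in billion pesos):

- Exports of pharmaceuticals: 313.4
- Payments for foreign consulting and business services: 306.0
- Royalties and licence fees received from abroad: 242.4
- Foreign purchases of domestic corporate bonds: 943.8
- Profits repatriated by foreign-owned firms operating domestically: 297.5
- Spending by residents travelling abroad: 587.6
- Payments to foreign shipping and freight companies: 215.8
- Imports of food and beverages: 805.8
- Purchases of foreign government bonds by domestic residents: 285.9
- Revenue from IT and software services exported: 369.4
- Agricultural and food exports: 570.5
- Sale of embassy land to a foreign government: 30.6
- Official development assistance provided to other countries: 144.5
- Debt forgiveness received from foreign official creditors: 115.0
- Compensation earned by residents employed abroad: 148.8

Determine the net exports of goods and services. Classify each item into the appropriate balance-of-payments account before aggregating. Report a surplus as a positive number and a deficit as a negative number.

Goods: -805.8 + 570.5 + 313.4 = 78.1
Services: 369.4 - 306.0 + 242.4 - 587.6 - 215.8 = -497.6
Trade balance = 78.1 + (-497.6) = -419.5
(Excluded from the trade balance — financial account: foreign purchases of domestic corporate bonds 943.8, purchases of foreign government bonds by domestic residents 285.9; primary income: profits repatriated by foreign-owned firms operating domestically 297.5, compensation earned by residents employed abroad 148.8; capital account: sale of embassy land to a foreign government 30.6, debt forgiveness received from foreign official creditors 115.0; secondary income: official development assistance provided to other countries 144.5.)

-419.5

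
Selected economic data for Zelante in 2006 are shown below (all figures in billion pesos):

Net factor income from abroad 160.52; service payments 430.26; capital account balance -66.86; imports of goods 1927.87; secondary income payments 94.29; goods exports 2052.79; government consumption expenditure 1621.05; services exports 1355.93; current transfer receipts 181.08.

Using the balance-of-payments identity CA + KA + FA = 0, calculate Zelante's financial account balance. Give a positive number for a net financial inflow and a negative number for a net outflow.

Goods balance = 2052.79 - 1927.87 = 124.92
Services balance = 1355.93 - 430.26 = 925.67
Trade balance (goods + services) = 124.92 + 925.67 = 1050.59
Net primary income = 160.52
Net secondary income = 181.08 - 94.29 = 86.79
Current account = 1050.59 + 160.52 + 86.79 = 1297.90
Financial account = -(1297.90 + (-66.86)) = -1231.04

-1231.04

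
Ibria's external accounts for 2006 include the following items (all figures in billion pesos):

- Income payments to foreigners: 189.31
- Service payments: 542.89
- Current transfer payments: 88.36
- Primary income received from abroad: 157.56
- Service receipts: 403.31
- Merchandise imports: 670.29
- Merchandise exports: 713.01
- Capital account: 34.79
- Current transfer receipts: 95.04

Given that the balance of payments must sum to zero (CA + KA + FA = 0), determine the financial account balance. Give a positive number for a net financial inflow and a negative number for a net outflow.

87.14

Goods balance = 713.01 - 670.29 = 42.72
Services balance = 403.31 - 542.89 = -139.58
Trade balance (goods + services) = 42.72 + (-139.58) = -96.86
Net primary income = 157.56 - 189.31 = -31.75
Net secondary income = 95.04 - 88.36 = 6.68
Current account = -96.86 + (-31.75) + 6.68 = -121.93
Financial account = -(-121.93 + 34.79) = 87.14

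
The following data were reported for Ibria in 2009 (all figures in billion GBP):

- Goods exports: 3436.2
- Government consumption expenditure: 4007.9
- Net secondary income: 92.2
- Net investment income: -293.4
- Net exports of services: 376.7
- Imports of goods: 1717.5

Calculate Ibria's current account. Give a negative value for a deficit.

1894.2

Goods balance = 3436.2 - 1717.5 = 1718.7
Services balance = 376.7
Trade balance (goods + services) = 1718.7 + 376.7 = 2095.4
Net primary income = -293.4
Net secondary income = 92.2
Current account = 2095.4 + (-293.4) + 92.2 = 1894.2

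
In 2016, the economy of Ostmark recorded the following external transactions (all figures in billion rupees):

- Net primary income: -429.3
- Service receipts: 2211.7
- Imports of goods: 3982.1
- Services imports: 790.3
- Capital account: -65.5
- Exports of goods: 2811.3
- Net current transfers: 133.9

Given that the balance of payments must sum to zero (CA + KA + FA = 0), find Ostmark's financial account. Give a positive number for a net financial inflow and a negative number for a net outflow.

Goods balance = 2811.3 - 3982.1 = -1170.8
Services balance = 2211.7 - 790.3 = 1421.4
Trade balance (goods + services) = -1170.8 + 1421.4 = 250.6
Net primary income = -429.3
Net secondary income = 133.9
Current account = 250.6 + (-429.3) + 133.9 = -44.8
Financial account = -(-44.8 + (-65.5)) = 110.3

110.3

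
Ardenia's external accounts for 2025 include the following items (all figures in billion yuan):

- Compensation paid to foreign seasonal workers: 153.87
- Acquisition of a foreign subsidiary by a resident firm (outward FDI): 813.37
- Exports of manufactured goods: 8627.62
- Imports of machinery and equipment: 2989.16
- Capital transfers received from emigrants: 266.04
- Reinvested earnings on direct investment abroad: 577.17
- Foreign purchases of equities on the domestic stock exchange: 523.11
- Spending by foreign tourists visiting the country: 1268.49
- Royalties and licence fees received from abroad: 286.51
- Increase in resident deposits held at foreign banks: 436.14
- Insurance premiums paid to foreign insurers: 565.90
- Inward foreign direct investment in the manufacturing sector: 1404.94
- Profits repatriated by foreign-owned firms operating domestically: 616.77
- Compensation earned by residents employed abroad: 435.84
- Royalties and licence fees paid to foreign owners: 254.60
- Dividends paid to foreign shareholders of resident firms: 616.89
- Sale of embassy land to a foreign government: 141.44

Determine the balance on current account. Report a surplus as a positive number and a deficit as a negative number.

5998.44

Goods: 8627.62 - 2989.16 = 5638.46
Services: 1268.49 - 254.60 - 565.90 + 286.51 = 734.50
Primary income: -616.77 + 577.17 - 153.87 - 616.89 + 435.84 = -374.52
Current account = 5638.46 + 734.50 + (-374.52) = 5998.44
(Excluded from the current account — financial account: acquisition of a foreign subsidiary by a resident firm (outward FDI) 813.37, foreign purchases of equities on the domestic stock exchange 523.11, increase in resident deposits held at foreign banks 436.14, inward foreign direct investment in the manufacturing sector 1404.94; capital account: capital transfers received from emigrants 266.04, sale of embassy land to a foreign government 141.44.)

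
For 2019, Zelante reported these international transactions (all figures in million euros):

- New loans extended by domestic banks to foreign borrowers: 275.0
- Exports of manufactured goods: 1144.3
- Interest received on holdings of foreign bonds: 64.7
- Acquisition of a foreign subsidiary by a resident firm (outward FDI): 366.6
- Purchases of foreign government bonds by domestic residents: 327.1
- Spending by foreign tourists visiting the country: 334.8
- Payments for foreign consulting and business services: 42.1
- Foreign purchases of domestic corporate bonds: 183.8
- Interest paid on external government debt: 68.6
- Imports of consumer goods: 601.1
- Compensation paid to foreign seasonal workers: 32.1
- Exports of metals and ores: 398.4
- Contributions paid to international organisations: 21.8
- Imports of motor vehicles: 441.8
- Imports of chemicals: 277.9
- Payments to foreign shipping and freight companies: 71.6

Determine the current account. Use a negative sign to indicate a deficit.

Goods: 1144.3 - 277.9 - 441.8 + 398.4 - 601.1 = 221.9
Services: -42.1 + 334.8 - 71.6 = 221.1
Primary income: 64.7 - 68.6 - 32.1 = -36.0
Secondary income: -21.8
Current account = 221.9 + 221.1 + (-36.0) + (-21.8) = 385.2
(Excluded from the current account — financial account: new loans extended by domestic banks to foreign borrowers 275.0, acquisition of a foreign subsidiary by a resident firm (outward FDI) 366.6, purchases of foreign government bonds by domestic residents 327.1, foreign purchases of domestic corporate bonds 183.8.)

385.2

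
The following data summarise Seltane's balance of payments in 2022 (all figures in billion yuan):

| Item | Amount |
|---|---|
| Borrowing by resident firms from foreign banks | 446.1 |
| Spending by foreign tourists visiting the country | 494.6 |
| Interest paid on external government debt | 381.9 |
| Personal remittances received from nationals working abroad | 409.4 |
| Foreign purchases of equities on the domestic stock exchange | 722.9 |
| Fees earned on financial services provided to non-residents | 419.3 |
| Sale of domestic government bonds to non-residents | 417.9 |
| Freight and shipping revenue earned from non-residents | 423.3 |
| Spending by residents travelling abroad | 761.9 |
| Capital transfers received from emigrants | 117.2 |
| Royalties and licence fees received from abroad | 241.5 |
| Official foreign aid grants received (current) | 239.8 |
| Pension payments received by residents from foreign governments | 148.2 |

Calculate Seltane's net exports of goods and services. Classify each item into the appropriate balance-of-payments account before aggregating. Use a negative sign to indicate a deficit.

816.8

Services: 423.3 + 494.6 + 419.3 + 241.5 - 761.9 = 816.8
Trade balance = 0.0 + 816.8 = 816.8
(Excluded from the trade balance — financial account: borrowing by resident firms from foreign banks 446.1, foreign purchases of equities on the domestic stock exchange 722.9, sale of domestic government bonds to non-residents 417.9; primary income: interest paid on external government debt 381.9; secondary income: personal remittances received from nationals working abroad 409.4, official foreign aid grants received (current) 239.8, pension payments received by residents from foreign governments 148.2; capital account: capital transfers received from emigrants 117.2.)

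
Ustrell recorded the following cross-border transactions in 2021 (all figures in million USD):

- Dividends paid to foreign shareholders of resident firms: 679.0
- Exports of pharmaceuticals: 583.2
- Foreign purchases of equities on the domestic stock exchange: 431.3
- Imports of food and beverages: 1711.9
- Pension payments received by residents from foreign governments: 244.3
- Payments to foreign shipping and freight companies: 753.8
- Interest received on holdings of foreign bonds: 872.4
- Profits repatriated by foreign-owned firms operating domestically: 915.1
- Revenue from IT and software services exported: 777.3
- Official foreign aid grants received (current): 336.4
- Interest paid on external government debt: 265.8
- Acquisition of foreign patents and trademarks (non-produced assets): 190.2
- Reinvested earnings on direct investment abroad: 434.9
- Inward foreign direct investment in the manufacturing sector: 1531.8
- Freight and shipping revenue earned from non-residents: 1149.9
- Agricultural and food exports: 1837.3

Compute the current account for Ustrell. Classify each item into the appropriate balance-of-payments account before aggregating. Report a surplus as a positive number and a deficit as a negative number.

Goods: 1837.3 - 1711.9 + 583.2 = 708.6
Services: 777.3 - 753.8 + 1149.9 = 1173.4
Primary income: -265.8 + 434.9 - 679.0 - 915.1 + 872.4 = -552.6
Secondary income: 244.3 + 336.4 = 580.7
Current account = 708.6 + 1173.4 + (-552.6) + 580.7 = 1910.1
(Excluded from the current account — financial account: foreign purchases of equities on the domestic stock exchange 431.3, inward foreign direct investment in the manufacturing sector 1531.8; capital account: acquisition of foreign patents and trademarks (non-produced assets) 190.2.)

1910.1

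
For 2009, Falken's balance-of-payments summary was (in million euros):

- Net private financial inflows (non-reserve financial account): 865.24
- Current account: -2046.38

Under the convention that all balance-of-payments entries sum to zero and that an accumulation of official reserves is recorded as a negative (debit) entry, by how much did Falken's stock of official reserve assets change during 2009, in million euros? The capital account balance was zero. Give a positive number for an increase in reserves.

Official reserve transactions balance = -((-2046.38) + 865.24) = 1181.14
An accumulation of reserves is recorded as a debit (negative entry), so the change in the stock of reserves is the negative of that balance.
Change in official reserves = -(1181.14) = -1181.14

-1181.14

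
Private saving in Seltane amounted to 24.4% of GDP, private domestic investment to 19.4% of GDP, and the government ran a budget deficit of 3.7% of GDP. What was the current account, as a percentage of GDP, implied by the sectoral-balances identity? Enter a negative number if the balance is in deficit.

By the sectoral-balances identity, CA = (S_private - I) + (T - G).
Private balance = 24.4 - 19.4 = 5.0
Government balance (T - G) = -3.7
CA = 5.0 + (-3.7) = 1.3

1.3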